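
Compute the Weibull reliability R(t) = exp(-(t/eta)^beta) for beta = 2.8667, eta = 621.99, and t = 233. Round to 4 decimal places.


beta = 2.8667, eta = 621.99, t = 233
t/eta = 233 / 621.99 = 0.3746
(t/eta)^beta = 0.3746^2.8667 = 0.0599
R(t) = exp(-0.0599)
R(t) = 0.9418

0.9418


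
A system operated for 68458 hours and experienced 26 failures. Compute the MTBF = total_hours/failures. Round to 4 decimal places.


total_hours = 68458
failures = 26
MTBF = 68458 / 26
MTBF = 2633.0

2633.0


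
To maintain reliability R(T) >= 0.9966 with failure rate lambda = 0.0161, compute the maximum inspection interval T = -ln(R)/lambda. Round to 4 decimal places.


R_target = 0.9966
lambda = 0.0161
-ln(0.9966) = 0.0034
T = 0.0034 / 0.0161
T = 0.2115

0.2115


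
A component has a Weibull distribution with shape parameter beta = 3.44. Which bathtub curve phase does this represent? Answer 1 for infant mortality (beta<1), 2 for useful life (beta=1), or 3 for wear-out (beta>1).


beta = 3.44
Compare beta to 1:
beta < 1 => infant mortality (phase 1)
beta = 1 => useful life (phase 2)
beta > 1 => wear-out (phase 3)
Since beta = 3.44, this is wear-out (increasing failure rate)
Phase = 3

3


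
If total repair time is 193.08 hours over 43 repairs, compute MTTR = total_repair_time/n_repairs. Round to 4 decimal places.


total_repair_time = 193.08
n_repairs = 43
MTTR = 193.08 / 43
MTTR = 4.4902

4.4902


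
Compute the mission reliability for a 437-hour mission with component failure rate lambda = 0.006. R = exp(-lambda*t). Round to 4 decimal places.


lambda = 0.006
mission_time = 437
lambda * t = 0.006 * 437 = 2.622
R = exp(-2.622)
R = 0.0727

0.0727


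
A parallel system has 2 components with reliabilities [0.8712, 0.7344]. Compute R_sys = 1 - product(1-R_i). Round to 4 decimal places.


Components: [0.8712, 0.7344]
(1 - 0.8712) = 0.1288, running product = 0.1288
(1 - 0.7344) = 0.2656, running product = 0.0342
Product of (1-R_i) = 0.0342
R_sys = 1 - 0.0342 = 0.9658

0.9658


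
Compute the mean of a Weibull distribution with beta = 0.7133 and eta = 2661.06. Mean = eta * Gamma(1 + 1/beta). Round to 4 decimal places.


beta = 0.7133, eta = 2661.06
1/beta = 1.4019
1 + 1/beta = 2.4019
Gamma(2.4019) = 1.2437
Mean = 2661.06 * 1.2437
Mean = 3309.6683

3309.6683


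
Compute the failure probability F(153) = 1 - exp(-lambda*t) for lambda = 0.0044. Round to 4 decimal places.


lambda = 0.0044, t = 153
lambda * t = 0.6732
exp(-0.6732) = 0.5101
F(t) = 1 - 0.5101
F(t) = 0.4899

0.4899


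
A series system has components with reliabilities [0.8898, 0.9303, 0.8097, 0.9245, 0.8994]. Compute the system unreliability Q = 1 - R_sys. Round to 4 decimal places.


Components: [0.8898, 0.9303, 0.8097, 0.9245, 0.8994]
After component 1: product = 0.8898
After component 2: product = 0.8278
After component 3: product = 0.6703
After component 4: product = 0.6197
After component 5: product = 0.5573
R_sys = 0.5573
Q = 1 - 0.5573 = 0.4427

0.4427


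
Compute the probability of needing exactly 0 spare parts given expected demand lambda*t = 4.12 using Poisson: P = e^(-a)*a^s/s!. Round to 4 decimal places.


a = 4.12, s = 0
e^(-a) = e^(-4.12) = 0.0162
a^s = 4.12^0 = 1.0
s! = 1
P = 0.0162 * 1.0 / 1
P = 0.0162

0.0162


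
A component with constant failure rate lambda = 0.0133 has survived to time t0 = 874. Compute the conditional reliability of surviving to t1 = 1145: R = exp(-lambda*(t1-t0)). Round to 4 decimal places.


lambda = 0.0133
t0 = 874, t1 = 1145
t1 - t0 = 271
lambda * (t1-t0) = 0.0133 * 271 = 3.6043
R = exp(-3.6043)
R = 0.0272

0.0272


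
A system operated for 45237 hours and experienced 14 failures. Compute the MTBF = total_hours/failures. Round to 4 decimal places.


total_hours = 45237
failures = 14
MTBF = 45237 / 14
MTBF = 3231.2143

3231.2143


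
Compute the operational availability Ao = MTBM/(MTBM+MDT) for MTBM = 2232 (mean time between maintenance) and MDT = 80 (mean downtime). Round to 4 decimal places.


MTBM = 2232
MDT = 80
MTBM + MDT = 2312
Ao = 2232 / 2312
Ao = 0.9654

0.9654


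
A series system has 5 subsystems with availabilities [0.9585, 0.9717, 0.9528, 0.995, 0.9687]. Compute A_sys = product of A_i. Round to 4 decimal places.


Subsystems: [0.9585, 0.9717, 0.9528, 0.995, 0.9687]
After subsystem 1 (A=0.9585): product = 0.9585
After subsystem 2 (A=0.9717): product = 0.9314
After subsystem 3 (A=0.9528): product = 0.8874
After subsystem 4 (A=0.995): product = 0.883
After subsystem 5 (A=0.9687): product = 0.8553
A_sys = 0.8553

0.8553


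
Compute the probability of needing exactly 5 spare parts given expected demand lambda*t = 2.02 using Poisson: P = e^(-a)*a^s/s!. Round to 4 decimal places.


a = 2.02, s = 5
e^(-a) = e^(-2.02) = 0.1327
a^s = 2.02^5 = 33.6323
s! = 120
P = 0.1327 * 33.6323 / 120
P = 0.0372

0.0372


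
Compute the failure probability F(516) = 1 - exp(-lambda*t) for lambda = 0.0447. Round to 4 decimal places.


lambda = 0.0447, t = 516
lambda * t = 23.0652
exp(-23.0652) = 0.0
F(t) = 1 - 0.0
F(t) = 1.0

1.0


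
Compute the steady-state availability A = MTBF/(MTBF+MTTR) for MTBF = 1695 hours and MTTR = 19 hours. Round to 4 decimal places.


MTBF = 1695
MTTR = 19
MTBF + MTTR = 1714
A = 1695 / 1714
A = 0.9889

0.9889


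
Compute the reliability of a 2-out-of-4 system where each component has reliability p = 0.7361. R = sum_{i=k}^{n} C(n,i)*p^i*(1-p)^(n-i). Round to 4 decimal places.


k = 2, n = 4, p = 0.7361
i=2: C(4,2)=6 * 0.7361^2 * 0.2639^2 = 0.2264
i=3: C(4,3)=4 * 0.7361^3 * 0.2639^1 = 0.421
i=4: C(4,4)=1 * 0.7361^4 * 0.2639^0 = 0.2936
R = sum of terms = 0.941

0.941


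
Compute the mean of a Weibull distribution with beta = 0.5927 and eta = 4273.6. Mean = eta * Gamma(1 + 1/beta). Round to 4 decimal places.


beta = 0.5927, eta = 4273.6
1/beta = 1.6872
1 + 1/beta = 2.6872
Gamma(2.6872) = 1.5291
Mean = 4273.6 * 1.5291
Mean = 6534.5952

6534.5952


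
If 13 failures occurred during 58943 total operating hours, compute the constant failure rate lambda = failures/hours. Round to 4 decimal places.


failures = 13
total_hours = 58943
lambda = 13 / 58943
lambda = 0.0002

0.0002


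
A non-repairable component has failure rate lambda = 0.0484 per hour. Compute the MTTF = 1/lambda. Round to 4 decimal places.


lambda = 0.0484
MTTF = 1 / 0.0484
MTTF = 20.6612

20.6612


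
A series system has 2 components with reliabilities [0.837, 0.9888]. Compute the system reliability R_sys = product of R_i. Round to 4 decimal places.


Components: [0.837, 0.9888]
After component 1 (R=0.837): product = 0.837
After component 2 (R=0.9888): product = 0.8276
R_sys = 0.8276

0.8276


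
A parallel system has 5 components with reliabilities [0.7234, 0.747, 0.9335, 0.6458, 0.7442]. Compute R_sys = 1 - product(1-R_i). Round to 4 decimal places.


Components: [0.7234, 0.747, 0.9335, 0.6458, 0.7442]
(1 - 0.7234) = 0.2766, running product = 0.2766
(1 - 0.747) = 0.253, running product = 0.07
(1 - 0.9335) = 0.0665, running product = 0.0047
(1 - 0.6458) = 0.3542, running product = 0.0016
(1 - 0.7442) = 0.2558, running product = 0.0004
Product of (1-R_i) = 0.0004
R_sys = 1 - 0.0004 = 0.9996

0.9996


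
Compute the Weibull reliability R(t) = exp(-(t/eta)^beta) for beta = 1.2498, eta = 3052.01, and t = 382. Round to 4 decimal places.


beta = 1.2498, eta = 3052.01, t = 382
t/eta = 382 / 3052.01 = 0.1252
(t/eta)^beta = 0.1252^1.2498 = 0.0745
R(t) = exp(-0.0745)
R(t) = 0.9282

0.9282


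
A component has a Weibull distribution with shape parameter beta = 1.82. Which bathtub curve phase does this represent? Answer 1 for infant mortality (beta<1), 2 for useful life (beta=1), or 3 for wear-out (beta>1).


beta = 1.82
Compare beta to 1:
beta < 1 => infant mortality (phase 1)
beta = 1 => useful life (phase 2)
beta > 1 => wear-out (phase 3)
Since beta = 1.82, this is wear-out (increasing failure rate)
Phase = 3

3


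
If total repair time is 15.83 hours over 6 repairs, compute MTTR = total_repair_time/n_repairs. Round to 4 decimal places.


total_repair_time = 15.83
n_repairs = 6
MTTR = 15.83 / 6
MTTR = 2.6383

2.6383


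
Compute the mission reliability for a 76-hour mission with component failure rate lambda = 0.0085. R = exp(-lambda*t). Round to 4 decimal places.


lambda = 0.0085
mission_time = 76
lambda * t = 0.0085 * 76 = 0.646
R = exp(-0.646)
R = 0.5241

0.5241


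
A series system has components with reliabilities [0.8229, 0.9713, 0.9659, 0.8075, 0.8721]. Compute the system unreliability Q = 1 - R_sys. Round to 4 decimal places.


Components: [0.8229, 0.9713, 0.9659, 0.8075, 0.8721]
After component 1: product = 0.8229
After component 2: product = 0.7993
After component 3: product = 0.772
After component 4: product = 0.6234
After component 5: product = 0.5437
R_sys = 0.5437
Q = 1 - 0.5437 = 0.4563

0.4563


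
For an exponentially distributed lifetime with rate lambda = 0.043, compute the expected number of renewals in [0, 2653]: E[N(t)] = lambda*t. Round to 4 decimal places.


lambda = 0.043
t = 2653
E[N(t)] = lambda * t
E[N(t)] = 0.043 * 2653
E[N(t)] = 114.079

114.079


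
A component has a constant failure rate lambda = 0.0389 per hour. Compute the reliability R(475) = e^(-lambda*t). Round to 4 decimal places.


lambda = 0.0389
t = 475
lambda * t = 18.4775
R(t) = e^(-18.4775)
R(t) = 0.0

0.0


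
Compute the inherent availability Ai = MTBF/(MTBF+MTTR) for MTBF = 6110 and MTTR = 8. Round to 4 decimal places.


MTBF = 6110
MTTR = 8
MTBF + MTTR = 6118
Ai = 6110 / 6118
Ai = 0.9987

0.9987


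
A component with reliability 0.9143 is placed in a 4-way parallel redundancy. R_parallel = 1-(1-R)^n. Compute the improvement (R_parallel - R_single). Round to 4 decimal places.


R_single = 0.9143, n = 4
1 - R_single = 0.0857
(1 - R_single)^n = 0.0857^4 = 0.0001
R_parallel = 1 - 0.0001 = 0.9999
Improvement = 0.9999 - 0.9143
Improvement = 0.0856

0.0856


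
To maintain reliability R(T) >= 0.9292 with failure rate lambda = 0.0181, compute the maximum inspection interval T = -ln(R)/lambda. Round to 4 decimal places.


R_target = 0.9292
lambda = 0.0181
-ln(0.9292) = 0.0734
T = 0.0734 / 0.0181
T = 4.057

4.057


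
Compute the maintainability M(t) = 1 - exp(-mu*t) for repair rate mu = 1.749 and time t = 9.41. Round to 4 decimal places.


mu = 1.749, t = 9.41
mu * t = 1.749 * 9.41 = 16.4581
exp(-16.4581) = 0.0
M(t) = 1 - 0.0
M(t) = 1.0

1.0


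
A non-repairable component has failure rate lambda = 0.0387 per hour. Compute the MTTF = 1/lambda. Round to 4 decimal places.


lambda = 0.0387
MTTF = 1 / 0.0387
MTTF = 25.8398

25.8398


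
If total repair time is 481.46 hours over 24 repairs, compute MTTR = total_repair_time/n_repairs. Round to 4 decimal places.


total_repair_time = 481.46
n_repairs = 24
MTTR = 481.46 / 24
MTTR = 20.0608

20.0608


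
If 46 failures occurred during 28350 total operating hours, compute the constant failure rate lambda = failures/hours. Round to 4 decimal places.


failures = 46
total_hours = 28350
lambda = 46 / 28350
lambda = 0.0016

0.0016


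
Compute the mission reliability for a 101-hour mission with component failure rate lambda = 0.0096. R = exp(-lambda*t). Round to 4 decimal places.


lambda = 0.0096
mission_time = 101
lambda * t = 0.0096 * 101 = 0.9696
R = exp(-0.9696)
R = 0.3792

0.3792


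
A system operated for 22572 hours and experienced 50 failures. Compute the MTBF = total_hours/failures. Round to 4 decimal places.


total_hours = 22572
failures = 50
MTBF = 22572 / 50
MTBF = 451.44

451.44


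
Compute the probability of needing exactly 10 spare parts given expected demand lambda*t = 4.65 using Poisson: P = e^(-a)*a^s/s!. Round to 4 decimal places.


a = 4.65, s = 10
e^(-a) = e^(-4.65) = 0.0096
a^s = 4.65^10 = 4726389.7185
s! = 3628800
P = 0.0096 * 4726389.7185 / 3628800
P = 0.0125

0.0125


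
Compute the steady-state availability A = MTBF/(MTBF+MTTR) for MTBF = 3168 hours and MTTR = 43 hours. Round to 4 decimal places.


MTBF = 3168
MTTR = 43
MTBF + MTTR = 3211
A = 3168 / 3211
A = 0.9866

0.9866


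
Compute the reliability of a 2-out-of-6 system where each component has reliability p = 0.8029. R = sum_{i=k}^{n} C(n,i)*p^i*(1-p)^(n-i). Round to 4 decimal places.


k = 2, n = 6, p = 0.8029
i=2: C(6,2)=15 * 0.8029^2 * 0.1971^4 = 0.0146
i=3: C(6,3)=20 * 0.8029^3 * 0.1971^3 = 0.0793
i=4: C(6,4)=15 * 0.8029^4 * 0.1971^2 = 0.2422
i=5: C(6,5)=6 * 0.8029^5 * 0.1971^1 = 0.3946
i=6: C(6,6)=1 * 0.8029^6 * 0.1971^0 = 0.2679
R = sum of terms = 0.9985

0.9985


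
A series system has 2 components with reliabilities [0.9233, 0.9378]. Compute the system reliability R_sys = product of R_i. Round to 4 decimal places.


Components: [0.9233, 0.9378]
After component 1 (R=0.9233): product = 0.9233
After component 2 (R=0.9378): product = 0.8659
R_sys = 0.8659

0.8659


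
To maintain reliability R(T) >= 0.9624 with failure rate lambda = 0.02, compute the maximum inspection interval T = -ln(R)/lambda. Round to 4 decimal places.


R_target = 0.9624
lambda = 0.02
-ln(0.9624) = 0.0383
T = 0.0383 / 0.02
T = 1.9163

1.9163


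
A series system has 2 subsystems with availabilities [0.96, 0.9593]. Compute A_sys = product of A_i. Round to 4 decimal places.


Subsystems: [0.96, 0.9593]
After subsystem 1 (A=0.96): product = 0.96
After subsystem 2 (A=0.9593): product = 0.9209
A_sys = 0.9209

0.9209


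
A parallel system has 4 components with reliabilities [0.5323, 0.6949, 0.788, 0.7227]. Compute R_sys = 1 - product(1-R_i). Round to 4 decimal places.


Components: [0.5323, 0.6949, 0.788, 0.7227]
(1 - 0.5323) = 0.4677, running product = 0.4677
(1 - 0.6949) = 0.3051, running product = 0.1427
(1 - 0.788) = 0.212, running product = 0.0303
(1 - 0.7227) = 0.2773, running product = 0.0084
Product of (1-R_i) = 0.0084
R_sys = 1 - 0.0084 = 0.9916

0.9916


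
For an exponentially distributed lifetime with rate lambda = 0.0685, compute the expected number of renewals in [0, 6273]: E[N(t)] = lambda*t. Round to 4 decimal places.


lambda = 0.0685
t = 6273
E[N(t)] = lambda * t
E[N(t)] = 0.0685 * 6273
E[N(t)] = 429.7005

429.7005


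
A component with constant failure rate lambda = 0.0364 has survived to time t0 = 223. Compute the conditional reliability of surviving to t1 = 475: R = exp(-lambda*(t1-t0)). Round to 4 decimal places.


lambda = 0.0364
t0 = 223, t1 = 475
t1 - t0 = 252
lambda * (t1-t0) = 0.0364 * 252 = 9.1728
R = exp(-9.1728)
R = 0.0001

0.0001


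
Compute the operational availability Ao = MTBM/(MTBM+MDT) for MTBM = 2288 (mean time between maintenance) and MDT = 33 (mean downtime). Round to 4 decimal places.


MTBM = 2288
MDT = 33
MTBM + MDT = 2321
Ao = 2288 / 2321
Ao = 0.9858

0.9858


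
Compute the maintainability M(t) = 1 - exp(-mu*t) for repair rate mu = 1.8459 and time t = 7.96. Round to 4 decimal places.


mu = 1.8459, t = 7.96
mu * t = 1.8459 * 7.96 = 14.6934
exp(-14.6934) = 0.0
M(t) = 1 - 0.0
M(t) = 1.0

1.0


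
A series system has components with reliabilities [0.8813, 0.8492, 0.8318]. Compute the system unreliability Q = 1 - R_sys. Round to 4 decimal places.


Components: [0.8813, 0.8492, 0.8318]
After component 1: product = 0.8813
After component 2: product = 0.7484
After component 3: product = 0.6225
R_sys = 0.6225
Q = 1 - 0.6225 = 0.3775

0.3775


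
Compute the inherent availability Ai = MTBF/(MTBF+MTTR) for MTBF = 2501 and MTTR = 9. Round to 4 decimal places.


MTBF = 2501
MTTR = 9
MTBF + MTTR = 2510
Ai = 2501 / 2510
Ai = 0.9964

0.9964


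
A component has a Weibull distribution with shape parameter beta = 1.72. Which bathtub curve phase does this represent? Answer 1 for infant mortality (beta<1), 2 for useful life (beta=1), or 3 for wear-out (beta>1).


beta = 1.72
Compare beta to 1:
beta < 1 => infant mortality (phase 1)
beta = 1 => useful life (phase 2)
beta > 1 => wear-out (phase 3)
Since beta = 1.72, this is wear-out (increasing failure rate)
Phase = 3

3


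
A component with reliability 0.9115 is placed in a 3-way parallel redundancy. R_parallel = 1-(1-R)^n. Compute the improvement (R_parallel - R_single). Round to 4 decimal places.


R_single = 0.9115, n = 3
1 - R_single = 0.0885
(1 - R_single)^n = 0.0885^3 = 0.0007
R_parallel = 1 - 0.0007 = 0.9993
Improvement = 0.9993 - 0.9115
Improvement = 0.0878

0.0878


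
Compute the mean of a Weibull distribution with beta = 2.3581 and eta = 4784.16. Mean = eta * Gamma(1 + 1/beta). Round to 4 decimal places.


beta = 2.3581, eta = 4784.16
1/beta = 0.4241
1 + 1/beta = 1.4241
Gamma(1.4241) = 0.8862
Mean = 4784.16 * 0.8862
Mean = 4239.7944

4239.7944


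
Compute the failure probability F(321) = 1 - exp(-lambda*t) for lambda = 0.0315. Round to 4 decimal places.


lambda = 0.0315, t = 321
lambda * t = 10.1115
exp(-10.1115) = 0.0
F(t) = 1 - 0.0
F(t) = 1.0

1.0


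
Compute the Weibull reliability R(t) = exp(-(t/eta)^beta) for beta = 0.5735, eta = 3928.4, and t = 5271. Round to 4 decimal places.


beta = 0.5735, eta = 3928.4, t = 5271
t/eta = 5271 / 3928.4 = 1.3418
(t/eta)^beta = 1.3418^0.5735 = 1.1836
R(t) = exp(-1.1836)
R(t) = 0.3062

0.3062


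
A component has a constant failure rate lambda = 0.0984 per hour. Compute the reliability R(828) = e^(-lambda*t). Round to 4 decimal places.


lambda = 0.0984
t = 828
lambda * t = 81.4752
R(t) = e^(-81.4752)
R(t) = 0.0

0.0


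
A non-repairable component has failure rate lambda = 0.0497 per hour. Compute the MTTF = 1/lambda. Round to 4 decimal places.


lambda = 0.0497
MTTF = 1 / 0.0497
MTTF = 20.1207

20.1207


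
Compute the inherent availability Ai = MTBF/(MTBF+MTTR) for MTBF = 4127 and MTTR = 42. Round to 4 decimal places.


MTBF = 4127
MTTR = 42
MTBF + MTTR = 4169
Ai = 4127 / 4169
Ai = 0.9899

0.9899


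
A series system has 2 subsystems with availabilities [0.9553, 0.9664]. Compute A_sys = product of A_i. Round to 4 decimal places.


Subsystems: [0.9553, 0.9664]
After subsystem 1 (A=0.9553): product = 0.9553
After subsystem 2 (A=0.9664): product = 0.9232
A_sys = 0.9232

0.9232


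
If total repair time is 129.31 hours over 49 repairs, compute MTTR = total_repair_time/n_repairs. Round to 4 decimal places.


total_repair_time = 129.31
n_repairs = 49
MTTR = 129.31 / 49
MTTR = 2.639

2.639


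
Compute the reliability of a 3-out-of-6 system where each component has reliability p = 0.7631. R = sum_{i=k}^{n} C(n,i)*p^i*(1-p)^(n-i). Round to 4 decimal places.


k = 3, n = 6, p = 0.7631
i=3: C(6,3)=20 * 0.7631^3 * 0.2369^3 = 0.1182
i=4: C(6,4)=15 * 0.7631^4 * 0.2369^2 = 0.2855
i=5: C(6,5)=6 * 0.7631^5 * 0.2369^1 = 0.3678
i=6: C(6,6)=1 * 0.7631^6 * 0.2369^0 = 0.1975
R = sum of terms = 0.9689

0.9689


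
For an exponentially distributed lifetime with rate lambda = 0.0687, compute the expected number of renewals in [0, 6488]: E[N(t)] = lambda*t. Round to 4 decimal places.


lambda = 0.0687
t = 6488
E[N(t)] = lambda * t
E[N(t)] = 0.0687 * 6488
E[N(t)] = 445.7256

445.7256


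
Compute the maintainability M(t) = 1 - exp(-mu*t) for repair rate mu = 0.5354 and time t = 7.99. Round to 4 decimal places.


mu = 0.5354, t = 7.99
mu * t = 0.5354 * 7.99 = 4.2778
exp(-4.2778) = 0.0139
M(t) = 1 - 0.0139
M(t) = 0.9861

0.9861


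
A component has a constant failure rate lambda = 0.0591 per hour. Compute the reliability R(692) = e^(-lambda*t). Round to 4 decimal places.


lambda = 0.0591
t = 692
lambda * t = 40.8972
R(t) = e^(-40.8972)
R(t) = 0.0

0.0


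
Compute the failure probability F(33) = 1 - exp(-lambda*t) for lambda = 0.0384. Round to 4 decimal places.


lambda = 0.0384, t = 33
lambda * t = 1.2672
exp(-1.2672) = 0.2816
F(t) = 1 - 0.2816
F(t) = 0.7184

0.7184


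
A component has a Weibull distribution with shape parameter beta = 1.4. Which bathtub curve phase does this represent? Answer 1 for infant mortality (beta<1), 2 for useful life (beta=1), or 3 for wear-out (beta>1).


beta = 1.4
Compare beta to 1:
beta < 1 => infant mortality (phase 1)
beta = 1 => useful life (phase 2)
beta > 1 => wear-out (phase 3)
Since beta = 1.4, this is wear-out (increasing failure rate)
Phase = 3

3


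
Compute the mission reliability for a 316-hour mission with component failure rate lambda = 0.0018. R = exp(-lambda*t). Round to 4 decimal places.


lambda = 0.0018
mission_time = 316
lambda * t = 0.0018 * 316 = 0.5688
R = exp(-0.5688)
R = 0.5662

0.5662


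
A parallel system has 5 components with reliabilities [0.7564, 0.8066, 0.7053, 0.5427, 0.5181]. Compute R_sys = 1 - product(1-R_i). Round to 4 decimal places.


Components: [0.7564, 0.8066, 0.7053, 0.5427, 0.5181]
(1 - 0.7564) = 0.2436, running product = 0.2436
(1 - 0.8066) = 0.1934, running product = 0.0471
(1 - 0.7053) = 0.2947, running product = 0.0139
(1 - 0.5427) = 0.4573, running product = 0.0063
(1 - 0.5181) = 0.4819, running product = 0.0031
Product of (1-R_i) = 0.0031
R_sys = 1 - 0.0031 = 0.9969

0.9969


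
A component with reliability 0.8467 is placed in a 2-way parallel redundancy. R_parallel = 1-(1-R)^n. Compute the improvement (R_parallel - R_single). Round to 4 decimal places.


R_single = 0.8467, n = 2
1 - R_single = 0.1533
(1 - R_single)^n = 0.1533^2 = 0.0235
R_parallel = 1 - 0.0235 = 0.9765
Improvement = 0.9765 - 0.8467
Improvement = 0.1298

0.1298


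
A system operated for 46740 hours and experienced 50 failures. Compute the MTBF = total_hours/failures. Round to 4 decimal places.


total_hours = 46740
failures = 50
MTBF = 46740 / 50
MTBF = 934.8

934.8


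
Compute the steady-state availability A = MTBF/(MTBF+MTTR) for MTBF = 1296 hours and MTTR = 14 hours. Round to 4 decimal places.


MTBF = 1296
MTTR = 14
MTBF + MTTR = 1310
A = 1296 / 1310
A = 0.9893

0.9893


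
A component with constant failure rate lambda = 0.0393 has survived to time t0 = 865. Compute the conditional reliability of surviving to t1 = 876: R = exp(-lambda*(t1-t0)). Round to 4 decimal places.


lambda = 0.0393
t0 = 865, t1 = 876
t1 - t0 = 11
lambda * (t1-t0) = 0.0393 * 11 = 0.4323
R = exp(-0.4323)
R = 0.649

0.649


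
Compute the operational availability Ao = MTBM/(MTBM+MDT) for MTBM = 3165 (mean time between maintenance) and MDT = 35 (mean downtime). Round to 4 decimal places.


MTBM = 3165
MDT = 35
MTBM + MDT = 3200
Ao = 3165 / 3200
Ao = 0.9891

0.9891


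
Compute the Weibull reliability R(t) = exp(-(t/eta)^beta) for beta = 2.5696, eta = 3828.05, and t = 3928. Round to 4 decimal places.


beta = 2.5696, eta = 3828.05, t = 3928
t/eta = 3928 / 3828.05 = 1.0261
(t/eta)^beta = 1.0261^2.5696 = 1.0685
R(t) = exp(-1.0685)
R(t) = 0.3435

0.3435


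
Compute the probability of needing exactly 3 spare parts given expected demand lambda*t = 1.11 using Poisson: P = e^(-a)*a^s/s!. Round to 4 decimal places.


a = 1.11, s = 3
e^(-a) = e^(-1.11) = 0.3296
a^s = 1.11^3 = 1.3676
s! = 6
P = 0.3296 * 1.3676 / 6
P = 0.0751

0.0751


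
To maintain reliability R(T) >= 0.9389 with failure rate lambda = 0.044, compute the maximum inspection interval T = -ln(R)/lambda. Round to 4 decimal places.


R_target = 0.9389
lambda = 0.044
-ln(0.9389) = 0.063
T = 0.063 / 0.044
T = 1.4329

1.4329


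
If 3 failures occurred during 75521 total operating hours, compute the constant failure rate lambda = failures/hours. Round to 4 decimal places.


failures = 3
total_hours = 75521
lambda = 3 / 75521
lambda = 0.0

0.0


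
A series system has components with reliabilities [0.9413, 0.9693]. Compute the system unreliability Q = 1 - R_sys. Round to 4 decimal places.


Components: [0.9413, 0.9693]
After component 1: product = 0.9413
After component 2: product = 0.9124
R_sys = 0.9124
Q = 1 - 0.9124 = 0.0876

0.0876


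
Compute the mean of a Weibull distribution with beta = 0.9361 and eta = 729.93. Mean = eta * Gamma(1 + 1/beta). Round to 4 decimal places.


beta = 0.9361, eta = 729.93
1/beta = 1.0683
1 + 1/beta = 2.0683
Gamma(2.0683) = 1.0308
Mean = 729.93 * 1.0308
Mean = 752.4167

752.4167


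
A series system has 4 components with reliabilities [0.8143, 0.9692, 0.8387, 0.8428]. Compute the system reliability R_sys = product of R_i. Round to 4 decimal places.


Components: [0.8143, 0.9692, 0.8387, 0.8428]
After component 1 (R=0.8143): product = 0.8143
After component 2 (R=0.9692): product = 0.7892
After component 3 (R=0.8387): product = 0.6619
After component 4 (R=0.8428): product = 0.5579
R_sys = 0.5579

0.5579


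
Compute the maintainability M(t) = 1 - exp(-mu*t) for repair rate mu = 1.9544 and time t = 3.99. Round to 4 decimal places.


mu = 1.9544, t = 3.99
mu * t = 1.9544 * 3.99 = 7.7981
exp(-7.7981) = 0.0004
M(t) = 1 - 0.0004
M(t) = 0.9996

0.9996


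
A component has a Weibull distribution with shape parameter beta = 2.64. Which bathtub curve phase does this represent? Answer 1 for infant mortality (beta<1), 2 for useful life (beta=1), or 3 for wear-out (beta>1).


beta = 2.64
Compare beta to 1:
beta < 1 => infant mortality (phase 1)
beta = 1 => useful life (phase 2)
beta > 1 => wear-out (phase 3)
Since beta = 2.64, this is wear-out (increasing failure rate)
Phase = 3

3


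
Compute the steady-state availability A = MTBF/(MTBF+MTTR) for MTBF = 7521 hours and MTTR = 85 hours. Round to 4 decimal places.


MTBF = 7521
MTTR = 85
MTBF + MTTR = 7606
A = 7521 / 7606
A = 0.9888

0.9888


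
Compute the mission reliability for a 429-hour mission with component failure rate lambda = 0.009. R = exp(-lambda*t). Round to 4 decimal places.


lambda = 0.009
mission_time = 429
lambda * t = 0.009 * 429 = 3.861
R = exp(-3.861)
R = 0.021

0.021


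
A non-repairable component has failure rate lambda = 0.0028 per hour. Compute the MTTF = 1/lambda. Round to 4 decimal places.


lambda = 0.0028
MTTF = 1 / 0.0028
MTTF = 357.1429

357.1429


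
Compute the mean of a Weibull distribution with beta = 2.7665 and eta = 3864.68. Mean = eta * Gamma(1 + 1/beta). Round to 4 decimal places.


beta = 2.7665, eta = 3864.68
1/beta = 0.3615
1 + 1/beta = 1.3615
Gamma(1.3615) = 0.8901
Mean = 3864.68 * 0.8901
Mean = 3439.7613

3439.7613


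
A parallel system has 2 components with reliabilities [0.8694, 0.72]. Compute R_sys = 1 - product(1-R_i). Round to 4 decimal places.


Components: [0.8694, 0.72]
(1 - 0.8694) = 0.1306, running product = 0.1306
(1 - 0.72) = 0.28, running product = 0.0366
Product of (1-R_i) = 0.0366
R_sys = 1 - 0.0366 = 0.9634

0.9634


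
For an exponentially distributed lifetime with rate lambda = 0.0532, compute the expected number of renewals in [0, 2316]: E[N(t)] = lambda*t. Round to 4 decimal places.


lambda = 0.0532
t = 2316
E[N(t)] = lambda * t
E[N(t)] = 0.0532 * 2316
E[N(t)] = 123.2112

123.2112


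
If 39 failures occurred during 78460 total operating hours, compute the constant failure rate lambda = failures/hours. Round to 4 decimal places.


failures = 39
total_hours = 78460
lambda = 39 / 78460
lambda = 0.0005

0.0005


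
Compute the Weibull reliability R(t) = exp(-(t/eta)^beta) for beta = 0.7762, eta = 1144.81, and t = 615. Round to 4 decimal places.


beta = 0.7762, eta = 1144.81, t = 615
t/eta = 615 / 1144.81 = 0.5372
(t/eta)^beta = 0.5372^0.7762 = 0.6174
R(t) = exp(-0.6174)
R(t) = 0.5394

0.5394


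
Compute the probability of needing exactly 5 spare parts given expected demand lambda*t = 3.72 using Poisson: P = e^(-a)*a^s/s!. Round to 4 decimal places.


a = 3.72, s = 5
e^(-a) = e^(-3.72) = 0.0242
a^s = 3.72^5 = 712.3849
s! = 120
P = 0.0242 * 712.3849 / 120
P = 0.1439

0.1439


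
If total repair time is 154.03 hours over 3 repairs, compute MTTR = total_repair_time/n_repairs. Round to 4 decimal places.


total_repair_time = 154.03
n_repairs = 3
MTTR = 154.03 / 3
MTTR = 51.3433

51.3433


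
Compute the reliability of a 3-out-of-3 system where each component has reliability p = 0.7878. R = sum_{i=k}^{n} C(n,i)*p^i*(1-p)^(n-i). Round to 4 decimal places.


k = 3, n = 3, p = 0.7878
i=3: C(3,3)=1 * 0.7878^3 * 0.2122^0 = 0.4889
R = sum of terms = 0.4889

0.4889


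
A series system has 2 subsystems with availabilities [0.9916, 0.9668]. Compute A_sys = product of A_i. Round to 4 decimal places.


Subsystems: [0.9916, 0.9668]
After subsystem 1 (A=0.9916): product = 0.9916
After subsystem 2 (A=0.9668): product = 0.9587
A_sys = 0.9587

0.9587


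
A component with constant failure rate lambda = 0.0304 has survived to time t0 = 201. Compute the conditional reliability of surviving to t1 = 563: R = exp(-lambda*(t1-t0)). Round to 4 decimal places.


lambda = 0.0304
t0 = 201, t1 = 563
t1 - t0 = 362
lambda * (t1-t0) = 0.0304 * 362 = 11.0048
R = exp(-11.0048)
R = 0.0

0.0


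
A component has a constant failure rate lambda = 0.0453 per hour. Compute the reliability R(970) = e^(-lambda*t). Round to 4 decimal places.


lambda = 0.0453
t = 970
lambda * t = 43.941
R(t) = e^(-43.941)
R(t) = 0.0

0.0


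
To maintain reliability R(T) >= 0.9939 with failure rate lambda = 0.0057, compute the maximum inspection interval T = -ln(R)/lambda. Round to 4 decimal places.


R_target = 0.9939
lambda = 0.0057
-ln(0.9939) = 0.0061
T = 0.0061 / 0.0057
T = 1.0735

1.0735


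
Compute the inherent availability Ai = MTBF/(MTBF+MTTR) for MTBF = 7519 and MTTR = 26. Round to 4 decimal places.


MTBF = 7519
MTTR = 26
MTBF + MTTR = 7545
Ai = 7519 / 7545
Ai = 0.9966

0.9966


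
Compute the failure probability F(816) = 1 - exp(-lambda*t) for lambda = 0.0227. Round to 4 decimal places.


lambda = 0.0227, t = 816
lambda * t = 18.5232
exp(-18.5232) = 0.0
F(t) = 1 - 0.0
F(t) = 1.0

1.0


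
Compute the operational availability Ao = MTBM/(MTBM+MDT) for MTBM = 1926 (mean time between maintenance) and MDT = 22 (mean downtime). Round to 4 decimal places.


MTBM = 1926
MDT = 22
MTBM + MDT = 1948
Ao = 1926 / 1948
Ao = 0.9887

0.9887


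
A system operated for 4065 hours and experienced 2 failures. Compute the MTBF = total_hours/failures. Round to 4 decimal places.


total_hours = 4065
failures = 2
MTBF = 4065 / 2
MTBF = 2032.5

2032.5


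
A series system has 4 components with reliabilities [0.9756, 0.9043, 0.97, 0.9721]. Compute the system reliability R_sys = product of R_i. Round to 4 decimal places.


Components: [0.9756, 0.9043, 0.97, 0.9721]
After component 1 (R=0.9756): product = 0.9756
After component 2 (R=0.9043): product = 0.8822
After component 3 (R=0.97): product = 0.8558
After component 4 (R=0.9721): product = 0.8319
R_sys = 0.8319

0.8319


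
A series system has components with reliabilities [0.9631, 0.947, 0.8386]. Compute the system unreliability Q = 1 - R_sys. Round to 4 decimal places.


Components: [0.9631, 0.947, 0.8386]
After component 1: product = 0.9631
After component 2: product = 0.9121
After component 3: product = 0.7648
R_sys = 0.7648
Q = 1 - 0.7648 = 0.2352

0.2352


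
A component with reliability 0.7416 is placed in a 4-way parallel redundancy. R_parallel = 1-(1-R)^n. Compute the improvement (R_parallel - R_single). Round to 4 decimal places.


R_single = 0.7416, n = 4
1 - R_single = 0.2584
(1 - R_single)^n = 0.2584^4 = 0.0045
R_parallel = 1 - 0.0045 = 0.9955
Improvement = 0.9955 - 0.7416
Improvement = 0.2539

0.2539


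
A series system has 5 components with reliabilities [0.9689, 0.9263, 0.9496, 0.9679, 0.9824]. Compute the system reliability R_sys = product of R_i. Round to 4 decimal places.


Components: [0.9689, 0.9263, 0.9496, 0.9679, 0.9824]
After component 1 (R=0.9689): product = 0.9689
After component 2 (R=0.9263): product = 0.8975
After component 3 (R=0.9496): product = 0.8523
After component 4 (R=0.9679): product = 0.8249
After component 5 (R=0.9824): product = 0.8104
R_sys = 0.8104

0.8104


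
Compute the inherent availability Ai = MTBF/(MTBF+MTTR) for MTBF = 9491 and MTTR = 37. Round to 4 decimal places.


MTBF = 9491
MTTR = 37
MTBF + MTTR = 9528
Ai = 9491 / 9528
Ai = 0.9961

0.9961


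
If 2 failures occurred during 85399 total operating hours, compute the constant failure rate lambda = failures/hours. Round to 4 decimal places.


failures = 2
total_hours = 85399
lambda = 2 / 85399
lambda = 0.0

0.0


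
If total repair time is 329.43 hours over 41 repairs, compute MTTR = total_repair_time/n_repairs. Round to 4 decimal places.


total_repair_time = 329.43
n_repairs = 41
MTTR = 329.43 / 41
MTTR = 8.0349

8.0349


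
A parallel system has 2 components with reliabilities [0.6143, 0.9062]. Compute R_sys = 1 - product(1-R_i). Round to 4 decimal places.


Components: [0.6143, 0.9062]
(1 - 0.6143) = 0.3857, running product = 0.3857
(1 - 0.9062) = 0.0938, running product = 0.0362
Product of (1-R_i) = 0.0362
R_sys = 1 - 0.0362 = 0.9638

0.9638


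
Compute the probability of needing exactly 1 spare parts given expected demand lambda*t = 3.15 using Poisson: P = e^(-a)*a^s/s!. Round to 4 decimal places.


a = 3.15, s = 1
e^(-a) = e^(-3.15) = 0.0429
a^s = 3.15^1 = 3.15
s! = 1
P = 0.0429 * 3.15 / 1
P = 0.135

0.135


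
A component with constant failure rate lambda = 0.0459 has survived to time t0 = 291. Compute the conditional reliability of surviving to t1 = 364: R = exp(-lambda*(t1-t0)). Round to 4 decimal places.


lambda = 0.0459
t0 = 291, t1 = 364
t1 - t0 = 73
lambda * (t1-t0) = 0.0459 * 73 = 3.3507
R = exp(-3.3507)
R = 0.0351

0.0351


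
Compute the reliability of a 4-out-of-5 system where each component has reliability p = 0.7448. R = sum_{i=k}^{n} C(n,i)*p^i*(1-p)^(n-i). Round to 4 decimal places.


k = 4, n = 5, p = 0.7448
i=4: C(5,4)=5 * 0.7448^4 * 0.2552^1 = 0.3927
i=5: C(5,5)=1 * 0.7448^5 * 0.2552^0 = 0.2292
R = sum of terms = 0.6218

0.6218


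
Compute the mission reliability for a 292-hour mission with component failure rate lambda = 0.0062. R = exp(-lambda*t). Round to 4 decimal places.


lambda = 0.0062
mission_time = 292
lambda * t = 0.0062 * 292 = 1.8104
R = exp(-1.8104)
R = 0.1636

0.1636


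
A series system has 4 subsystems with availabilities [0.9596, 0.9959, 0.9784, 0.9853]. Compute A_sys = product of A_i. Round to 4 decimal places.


Subsystems: [0.9596, 0.9959, 0.9784, 0.9853]
After subsystem 1 (A=0.9596): product = 0.9596
After subsystem 2 (A=0.9959): product = 0.9557
After subsystem 3 (A=0.9784): product = 0.935
After subsystem 4 (A=0.9853): product = 0.9213
A_sys = 0.9213

0.9213


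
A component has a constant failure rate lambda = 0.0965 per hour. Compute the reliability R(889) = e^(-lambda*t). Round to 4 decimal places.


lambda = 0.0965
t = 889
lambda * t = 85.7885
R(t) = e^(-85.7885)
R(t) = 0.0

0.0


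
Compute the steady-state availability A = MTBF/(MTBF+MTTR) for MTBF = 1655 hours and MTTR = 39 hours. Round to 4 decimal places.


MTBF = 1655
MTTR = 39
MTBF + MTTR = 1694
A = 1655 / 1694
A = 0.977

0.977


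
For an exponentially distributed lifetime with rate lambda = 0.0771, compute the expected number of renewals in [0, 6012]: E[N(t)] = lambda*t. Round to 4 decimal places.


lambda = 0.0771
t = 6012
E[N(t)] = lambda * t
E[N(t)] = 0.0771 * 6012
E[N(t)] = 463.5252

463.5252


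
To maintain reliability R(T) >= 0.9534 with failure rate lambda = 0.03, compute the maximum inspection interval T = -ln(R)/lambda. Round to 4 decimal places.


R_target = 0.9534
lambda = 0.03
-ln(0.9534) = 0.0477
T = 0.0477 / 0.03
T = 1.5907

1.5907


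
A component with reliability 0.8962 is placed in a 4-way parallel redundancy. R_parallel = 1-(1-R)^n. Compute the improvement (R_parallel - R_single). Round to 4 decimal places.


R_single = 0.8962, n = 4
1 - R_single = 0.1038
(1 - R_single)^n = 0.1038^4 = 0.0001
R_parallel = 1 - 0.0001 = 0.9999
Improvement = 0.9999 - 0.8962
Improvement = 0.1037

0.1037


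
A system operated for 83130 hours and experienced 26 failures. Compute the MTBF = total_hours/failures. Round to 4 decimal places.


total_hours = 83130
failures = 26
MTBF = 83130 / 26
MTBF = 3197.3077

3197.3077


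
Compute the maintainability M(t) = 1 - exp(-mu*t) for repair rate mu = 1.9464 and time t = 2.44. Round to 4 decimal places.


mu = 1.9464, t = 2.44
mu * t = 1.9464 * 2.44 = 4.7492
exp(-4.7492) = 0.0087
M(t) = 1 - 0.0087
M(t) = 0.9913

0.9913


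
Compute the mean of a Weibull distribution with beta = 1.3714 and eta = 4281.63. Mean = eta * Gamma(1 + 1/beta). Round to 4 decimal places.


beta = 1.3714, eta = 4281.63
1/beta = 0.7292
1 + 1/beta = 1.7292
Gamma(1.7292) = 0.9145
Mean = 4281.63 * 0.9145
Mean = 3915.5162

3915.5162


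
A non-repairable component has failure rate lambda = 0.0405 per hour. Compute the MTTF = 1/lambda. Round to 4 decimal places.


lambda = 0.0405
MTTF = 1 / 0.0405
MTTF = 24.6914

24.6914


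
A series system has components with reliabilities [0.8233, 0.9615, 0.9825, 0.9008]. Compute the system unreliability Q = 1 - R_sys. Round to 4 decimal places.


Components: [0.8233, 0.9615, 0.9825, 0.9008]
After component 1: product = 0.8233
After component 2: product = 0.7916
After component 3: product = 0.7777
After component 4: product = 0.7006
R_sys = 0.7006
Q = 1 - 0.7006 = 0.2994

0.2994


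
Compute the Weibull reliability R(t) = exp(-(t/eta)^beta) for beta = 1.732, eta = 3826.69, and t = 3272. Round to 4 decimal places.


beta = 1.732, eta = 3826.69, t = 3272
t/eta = 3272 / 3826.69 = 0.855
(t/eta)^beta = 0.855^1.732 = 0.7624
R(t) = exp(-0.7624)
R(t) = 0.4665

0.4665


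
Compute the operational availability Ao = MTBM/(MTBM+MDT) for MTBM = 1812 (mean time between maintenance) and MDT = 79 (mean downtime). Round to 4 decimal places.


MTBM = 1812
MDT = 79
MTBM + MDT = 1891
Ao = 1812 / 1891
Ao = 0.9582

0.9582


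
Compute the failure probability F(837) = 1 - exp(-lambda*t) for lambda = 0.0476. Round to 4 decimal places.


lambda = 0.0476, t = 837
lambda * t = 39.8412
exp(-39.8412) = 0.0
F(t) = 1 - 0.0
F(t) = 1.0

1.0


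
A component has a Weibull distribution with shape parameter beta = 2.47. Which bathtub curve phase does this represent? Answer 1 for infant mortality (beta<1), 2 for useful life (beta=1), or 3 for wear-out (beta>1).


beta = 2.47
Compare beta to 1:
beta < 1 => infant mortality (phase 1)
beta = 1 => useful life (phase 2)
beta > 1 => wear-out (phase 3)
Since beta = 2.47, this is wear-out (increasing failure rate)
Phase = 3

3


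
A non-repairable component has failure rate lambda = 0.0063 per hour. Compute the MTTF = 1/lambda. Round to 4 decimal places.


lambda = 0.0063
MTTF = 1 / 0.0063
MTTF = 158.7302

158.7302


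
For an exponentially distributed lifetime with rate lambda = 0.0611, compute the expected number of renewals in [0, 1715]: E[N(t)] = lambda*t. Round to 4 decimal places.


lambda = 0.0611
t = 1715
E[N(t)] = lambda * t
E[N(t)] = 0.0611 * 1715
E[N(t)] = 104.7865

104.7865


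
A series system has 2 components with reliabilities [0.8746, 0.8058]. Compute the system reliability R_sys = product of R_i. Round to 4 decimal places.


Components: [0.8746, 0.8058]
After component 1 (R=0.8746): product = 0.8746
After component 2 (R=0.8058): product = 0.7048
R_sys = 0.7048

0.7048


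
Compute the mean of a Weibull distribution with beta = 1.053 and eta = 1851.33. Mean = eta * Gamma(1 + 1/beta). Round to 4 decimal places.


beta = 1.053, eta = 1851.33
1/beta = 0.9497
1 + 1/beta = 1.9497
Gamma(1.9497) = 0.9798
Mean = 1851.33 * 0.9798
Mean = 1813.8474

1813.8474


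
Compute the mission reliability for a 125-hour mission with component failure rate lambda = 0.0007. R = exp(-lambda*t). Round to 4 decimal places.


lambda = 0.0007
mission_time = 125
lambda * t = 0.0007 * 125 = 0.0875
R = exp(-0.0875)
R = 0.9162

0.9162


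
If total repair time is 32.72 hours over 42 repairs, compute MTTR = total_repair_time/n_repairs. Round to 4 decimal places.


total_repair_time = 32.72
n_repairs = 42
MTTR = 32.72 / 42
MTTR = 0.779

0.779


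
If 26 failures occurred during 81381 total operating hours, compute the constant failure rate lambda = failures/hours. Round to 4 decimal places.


failures = 26
total_hours = 81381
lambda = 26 / 81381
lambda = 0.0003

0.0003
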